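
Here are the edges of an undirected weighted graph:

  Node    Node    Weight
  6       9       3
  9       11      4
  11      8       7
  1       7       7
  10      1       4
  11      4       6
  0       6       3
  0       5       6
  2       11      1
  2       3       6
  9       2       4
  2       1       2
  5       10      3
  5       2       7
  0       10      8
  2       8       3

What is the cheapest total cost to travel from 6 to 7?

Running Dijkstra from 6:
6: 0
0: 3  (via 6)
9: 3  (via 6)
2: 7  (via 9)
11: 7  (via 9)
1: 9  (via 2)
5: 9  (via 0)
8: 10  (via 2)
10: 11  (via 0)
3: 13  (via 2)
4: 13  (via 11)
7: 16  (via 1)
Shortest route: 6 → 9 → 2 → 1 → 7 = 16.

16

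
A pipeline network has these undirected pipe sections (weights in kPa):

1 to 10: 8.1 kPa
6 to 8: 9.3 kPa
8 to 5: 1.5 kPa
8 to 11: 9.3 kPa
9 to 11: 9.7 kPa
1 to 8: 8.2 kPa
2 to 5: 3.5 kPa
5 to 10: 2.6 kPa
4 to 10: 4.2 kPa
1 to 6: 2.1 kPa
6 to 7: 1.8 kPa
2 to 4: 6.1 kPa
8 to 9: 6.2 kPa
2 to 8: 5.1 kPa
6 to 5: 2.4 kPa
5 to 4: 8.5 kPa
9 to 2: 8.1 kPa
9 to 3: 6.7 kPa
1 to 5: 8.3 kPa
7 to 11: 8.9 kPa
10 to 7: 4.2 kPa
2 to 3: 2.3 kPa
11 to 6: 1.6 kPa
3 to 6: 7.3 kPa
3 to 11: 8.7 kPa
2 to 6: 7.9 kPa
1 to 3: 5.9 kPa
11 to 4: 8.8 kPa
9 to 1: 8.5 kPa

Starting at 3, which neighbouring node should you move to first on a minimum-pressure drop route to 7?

6

Enumerating some paths:
3–2–5–6–7: 2.3+3.5+2.4+1.8 = 10
3–6–7: 7.3+1.8 = 9.1
3–1–6–7: 5.9+2.1+1.8 = 9.8
The minimum is 9.1 kPa via 3–6–7.
So from 3 the first move is to 6.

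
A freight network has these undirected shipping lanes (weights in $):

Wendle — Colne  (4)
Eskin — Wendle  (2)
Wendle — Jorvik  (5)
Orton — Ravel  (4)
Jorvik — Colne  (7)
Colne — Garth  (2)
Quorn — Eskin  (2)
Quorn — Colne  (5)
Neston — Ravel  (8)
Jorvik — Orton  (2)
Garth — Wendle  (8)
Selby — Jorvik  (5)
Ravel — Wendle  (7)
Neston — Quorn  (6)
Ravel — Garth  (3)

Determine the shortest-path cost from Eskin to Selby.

Shortest distances from Eskin:
Eskin: 0
Wendle: 2  (via Eskin)
Quorn: 2  (via Eskin)
Colne: 6  (via Wendle)
Jorvik: 7  (via Wendle)
Neston: 8  (via Quorn)
Garth: 8  (via Colne)
Ravel: 9  (via Wendle)
Orton: 9  (via Jorvik)
Selby: 12  (via Jorvik)
Shortest route: Eskin → Wendle → Jorvik → Selby = $12.

$12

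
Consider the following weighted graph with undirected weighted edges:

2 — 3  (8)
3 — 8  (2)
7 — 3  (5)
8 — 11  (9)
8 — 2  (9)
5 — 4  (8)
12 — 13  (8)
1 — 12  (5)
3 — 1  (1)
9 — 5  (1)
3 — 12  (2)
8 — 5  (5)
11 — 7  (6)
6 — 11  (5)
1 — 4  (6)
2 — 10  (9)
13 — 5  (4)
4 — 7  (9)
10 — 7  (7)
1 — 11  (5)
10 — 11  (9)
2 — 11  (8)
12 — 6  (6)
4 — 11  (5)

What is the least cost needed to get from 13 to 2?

18

Running Dijkstra from 13:
13: 0
5: 4  (via 13)
9: 5  (via 5)
12: 8  (via 13)
8: 9  (via 5)
3: 10  (via 12)
1: 11  (via 3)
4: 12  (via 5)
6: 14  (via 12)
7: 15  (via 3)
11: 16  (via 1)
2: 18  (via 8)
Shortest route: 13 → 5 → 8 → 2 = 18.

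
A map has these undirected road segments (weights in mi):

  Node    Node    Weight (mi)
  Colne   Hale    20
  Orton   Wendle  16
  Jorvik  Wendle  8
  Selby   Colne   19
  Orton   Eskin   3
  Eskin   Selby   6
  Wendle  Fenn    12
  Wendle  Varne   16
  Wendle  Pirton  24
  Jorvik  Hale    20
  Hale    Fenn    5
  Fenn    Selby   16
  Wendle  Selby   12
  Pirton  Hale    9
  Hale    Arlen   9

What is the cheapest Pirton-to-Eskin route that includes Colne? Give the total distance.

Best Pirton to Colne: Pirton → Hale → Colne costing 29
Shortest Colne→Eskin: Colne → Selby → Eskin = 25
Total via Colne: 29 + 25 = 54 mi.

54 mi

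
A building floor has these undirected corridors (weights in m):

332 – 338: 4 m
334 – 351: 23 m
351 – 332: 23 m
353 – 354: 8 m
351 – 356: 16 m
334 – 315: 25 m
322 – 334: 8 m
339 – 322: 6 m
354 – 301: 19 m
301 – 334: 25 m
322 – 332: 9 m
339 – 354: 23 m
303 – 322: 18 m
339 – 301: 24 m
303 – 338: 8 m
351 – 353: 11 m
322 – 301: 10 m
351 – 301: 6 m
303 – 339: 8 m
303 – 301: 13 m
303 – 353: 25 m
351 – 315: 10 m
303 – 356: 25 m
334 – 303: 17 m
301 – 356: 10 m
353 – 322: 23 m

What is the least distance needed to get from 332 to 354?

Running Dijkstra from 332:
332: 0
338: 4  (via 332)
322: 9  (via 332)
303: 12  (via 338)
339: 15  (via 322)
334: 17  (via 322)
301: 19  (via 322)
351: 23  (via 332)
356: 29  (via 301)
353: 32  (via 322)
315: 33  (via 351)
354: 38  (via 339)
Shortest route: 332–322–339–354 = 38 m.

38 m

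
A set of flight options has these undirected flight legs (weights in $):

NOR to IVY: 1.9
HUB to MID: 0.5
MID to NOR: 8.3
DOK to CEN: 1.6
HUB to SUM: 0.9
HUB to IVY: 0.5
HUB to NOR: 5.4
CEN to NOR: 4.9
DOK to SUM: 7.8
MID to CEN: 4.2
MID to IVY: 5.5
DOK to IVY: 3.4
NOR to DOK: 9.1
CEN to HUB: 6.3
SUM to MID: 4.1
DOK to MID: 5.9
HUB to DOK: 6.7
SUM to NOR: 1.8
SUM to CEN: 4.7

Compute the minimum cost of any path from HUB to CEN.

$4.7

Shortest distances from HUB:
HUB: 0
MID: 0.5  (via HUB)
IVY: 0.5  (via HUB)
SUM: 0.9  (via HUB)
NOR: 2.4  (via IVY)
DOK: 3.9  (via IVY)
CEN: 4.7  (via MID)
Shortest route: HUB → MID → CEN = $4.7.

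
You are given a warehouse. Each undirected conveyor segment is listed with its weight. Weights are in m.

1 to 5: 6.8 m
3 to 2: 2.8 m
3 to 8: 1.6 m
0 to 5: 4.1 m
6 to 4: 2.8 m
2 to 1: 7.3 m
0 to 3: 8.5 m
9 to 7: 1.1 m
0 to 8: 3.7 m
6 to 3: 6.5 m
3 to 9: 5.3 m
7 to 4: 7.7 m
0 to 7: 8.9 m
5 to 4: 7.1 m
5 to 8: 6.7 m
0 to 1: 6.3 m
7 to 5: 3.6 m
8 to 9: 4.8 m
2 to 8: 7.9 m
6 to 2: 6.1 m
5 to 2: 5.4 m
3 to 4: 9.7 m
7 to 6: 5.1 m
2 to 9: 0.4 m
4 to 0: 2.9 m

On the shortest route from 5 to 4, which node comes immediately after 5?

Candidate routes:
5–0–4: 4.1+2.9 = 7
5–4: 7.1 = 7.1
The minimum is 7 m via 5–0–4.
So from 5 the first move is to 0.

0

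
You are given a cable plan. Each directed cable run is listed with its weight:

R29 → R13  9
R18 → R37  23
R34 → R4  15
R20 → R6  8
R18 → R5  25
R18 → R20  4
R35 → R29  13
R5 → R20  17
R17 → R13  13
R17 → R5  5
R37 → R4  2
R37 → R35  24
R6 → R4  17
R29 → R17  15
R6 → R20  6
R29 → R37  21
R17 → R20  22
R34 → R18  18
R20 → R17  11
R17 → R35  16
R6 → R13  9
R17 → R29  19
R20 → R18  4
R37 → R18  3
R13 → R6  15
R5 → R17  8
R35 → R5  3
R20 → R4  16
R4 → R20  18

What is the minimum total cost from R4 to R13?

35

Compare a few routes:
R4 → R20 → R6 → R13: 18+8+9 = 35
R4 → R20 → R17 → R13: 18+11+13 = 42
R4 → R20 → R17 → R29 → R13: 18+11+19+9 = 57
The minimum is 35 via R4 → R20 → R6 → R13.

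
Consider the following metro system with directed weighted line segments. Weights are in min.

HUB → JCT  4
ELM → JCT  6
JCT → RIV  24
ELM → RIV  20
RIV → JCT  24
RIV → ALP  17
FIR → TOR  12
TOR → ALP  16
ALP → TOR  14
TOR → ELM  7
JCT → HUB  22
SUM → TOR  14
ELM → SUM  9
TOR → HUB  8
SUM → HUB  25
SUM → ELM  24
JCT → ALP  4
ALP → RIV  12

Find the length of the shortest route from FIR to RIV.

Enumerating some paths:
FIR - TOR - ALP - RIV: 12+16+12 = 40
FIR - TOR - ELM - RIV: 12+7+20 = 39
FIR - TOR - HUB - JCT - ALP - RIV: 12+8+4+4+12 = 40
Cheapest is FIR - TOR - ELM - RIV at 39 min.

39 min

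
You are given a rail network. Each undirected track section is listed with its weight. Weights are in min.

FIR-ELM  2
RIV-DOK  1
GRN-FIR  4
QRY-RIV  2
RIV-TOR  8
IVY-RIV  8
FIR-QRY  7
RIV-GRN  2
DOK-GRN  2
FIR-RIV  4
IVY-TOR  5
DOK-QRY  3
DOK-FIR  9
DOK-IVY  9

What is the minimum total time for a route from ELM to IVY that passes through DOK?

Best ELM to DOK: ELM–FIR–RIV–DOK costing 7
Best DOK to IVY: DOK–IVY costing 9
Total via DOK: 7 + 9 = 16 min.

16 min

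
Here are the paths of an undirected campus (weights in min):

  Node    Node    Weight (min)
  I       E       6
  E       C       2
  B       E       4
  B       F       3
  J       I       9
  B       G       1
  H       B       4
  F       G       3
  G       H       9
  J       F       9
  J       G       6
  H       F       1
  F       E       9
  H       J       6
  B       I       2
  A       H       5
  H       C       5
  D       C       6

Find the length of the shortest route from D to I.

14 min

Compare a few routes:
D–C–H–F–B–I: 6+5+1+3+2 = 17
D–C–E–I: 6+2+6 = 14
D–C–H–B–I: 6+5+4+2 = 17
Cheapest is D–C–E–I at 14 min.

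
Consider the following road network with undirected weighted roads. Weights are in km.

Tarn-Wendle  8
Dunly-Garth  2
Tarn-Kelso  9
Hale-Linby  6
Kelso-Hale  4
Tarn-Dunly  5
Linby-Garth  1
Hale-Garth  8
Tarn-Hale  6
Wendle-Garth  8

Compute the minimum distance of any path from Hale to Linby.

Shortest distances from Hale:
Hale: 0
Kelso: 4  (via Hale)
Tarn: 6  (via Hale)
Linby: 6  (via Hale)
Shortest route: Hale–Linby = 6 km.

6 km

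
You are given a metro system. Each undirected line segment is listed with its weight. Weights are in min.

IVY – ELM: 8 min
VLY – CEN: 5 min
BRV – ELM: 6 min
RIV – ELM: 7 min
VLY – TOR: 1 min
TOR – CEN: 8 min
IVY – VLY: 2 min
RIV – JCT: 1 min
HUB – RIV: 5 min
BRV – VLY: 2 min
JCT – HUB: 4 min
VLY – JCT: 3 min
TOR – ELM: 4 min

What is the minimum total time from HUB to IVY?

Compare a few routes:
HUB → JCT → VLY → IVY: 4+3+2 = 9
HUB → RIV → JCT → VLY → IVY: 5+1+3+2 = 11
HUB → RIV → ELM → TOR → VLY → IVY: 5+7+4+1+2 = 19
Cheapest is HUB → JCT → VLY → IVY at 9 min.

9 min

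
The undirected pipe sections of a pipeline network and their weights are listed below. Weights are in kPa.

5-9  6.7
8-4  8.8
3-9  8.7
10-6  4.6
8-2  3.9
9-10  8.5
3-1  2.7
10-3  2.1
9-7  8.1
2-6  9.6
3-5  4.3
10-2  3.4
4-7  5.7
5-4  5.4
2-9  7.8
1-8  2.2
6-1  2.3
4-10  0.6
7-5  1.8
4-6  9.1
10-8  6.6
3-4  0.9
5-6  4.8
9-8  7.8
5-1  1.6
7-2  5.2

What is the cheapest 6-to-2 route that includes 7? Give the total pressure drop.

10.9 kPa

Best 6 to 7: 6 → 1 → 5 → 7 costing 5.7
Shortest 7→2: 7 → 2 = 5.2
Total via 7: 5.7 + 5.2 = 10.9 kPa.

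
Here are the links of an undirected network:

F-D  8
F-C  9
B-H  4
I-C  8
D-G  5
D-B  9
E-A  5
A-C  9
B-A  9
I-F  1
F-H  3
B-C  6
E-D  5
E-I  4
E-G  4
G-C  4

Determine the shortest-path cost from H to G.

Shortest distances from H:
H: 0
F: 3  (via H)
B: 4  (via H)
I: 4  (via F)
E: 8  (via I)
C: 10  (via B)
D: 11  (via F)
G: 12  (via E)
Shortest route: H → F → I → E → G = 12.

12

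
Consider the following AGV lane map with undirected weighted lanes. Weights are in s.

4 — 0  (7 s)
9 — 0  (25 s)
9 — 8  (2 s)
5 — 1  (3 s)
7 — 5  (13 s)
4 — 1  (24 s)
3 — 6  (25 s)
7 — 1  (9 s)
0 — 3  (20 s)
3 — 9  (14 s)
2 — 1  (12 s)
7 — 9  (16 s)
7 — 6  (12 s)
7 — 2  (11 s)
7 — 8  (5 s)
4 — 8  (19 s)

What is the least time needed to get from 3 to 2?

Candidate routes:
3 - 9 - 8 - 7 - 2: 14+2+5+11 = 32
3 - 9 - 7 - 2: 14+16+11 = 41
3 - 9 - 8 - 7 - 1 - 2: 14+2+5+9+12 = 42
Cheapest is 3 - 9 - 8 - 7 - 2 at 32 s.

32 s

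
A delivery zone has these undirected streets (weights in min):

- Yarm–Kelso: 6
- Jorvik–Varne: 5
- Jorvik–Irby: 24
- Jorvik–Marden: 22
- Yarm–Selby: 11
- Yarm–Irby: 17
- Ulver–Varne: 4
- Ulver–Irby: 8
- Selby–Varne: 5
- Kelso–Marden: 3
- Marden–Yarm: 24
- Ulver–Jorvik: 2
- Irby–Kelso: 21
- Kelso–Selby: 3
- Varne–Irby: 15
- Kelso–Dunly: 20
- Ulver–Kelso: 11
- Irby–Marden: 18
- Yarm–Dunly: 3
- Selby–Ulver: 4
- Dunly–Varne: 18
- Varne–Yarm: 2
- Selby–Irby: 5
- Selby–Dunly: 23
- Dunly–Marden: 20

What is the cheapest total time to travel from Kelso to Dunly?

9 min

Enumerating some paths:
Kelso → Selby → Ulver → Varne → Yarm → Dunly: 3+4+4+2+3 = 16
Kelso → Yarm → Dunly: 6+3 = 9
Kelso → Selby → Yarm → Dunly: 3+11+3 = 17
Kelso → Selby → Varne → Yarm → Dunly: 3+5+2+3 = 13
The minimum is 9 min via Kelso → Yarm → Dunly.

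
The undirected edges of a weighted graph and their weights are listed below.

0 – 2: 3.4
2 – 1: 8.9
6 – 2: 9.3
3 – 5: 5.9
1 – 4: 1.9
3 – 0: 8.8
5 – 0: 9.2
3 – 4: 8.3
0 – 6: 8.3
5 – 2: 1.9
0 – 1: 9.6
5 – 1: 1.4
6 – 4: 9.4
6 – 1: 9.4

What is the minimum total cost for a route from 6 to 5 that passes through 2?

11.2

Shortest 6→2: 6 → 2 = 9.3
Shortest 2→5: 2 → 5 = 1.9
Total via 2: 9.3 + 1.9 = 11.2.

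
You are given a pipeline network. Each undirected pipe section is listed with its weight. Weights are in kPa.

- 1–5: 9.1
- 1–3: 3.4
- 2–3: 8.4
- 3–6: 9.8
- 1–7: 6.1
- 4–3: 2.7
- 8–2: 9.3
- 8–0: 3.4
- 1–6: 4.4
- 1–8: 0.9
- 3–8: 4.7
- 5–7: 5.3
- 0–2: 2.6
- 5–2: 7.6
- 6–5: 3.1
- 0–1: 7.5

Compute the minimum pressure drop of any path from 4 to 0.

10.4 kPa

Candidate routes:
4 → 3 → 2 → 0: 2.7+8.4+2.6 = 13.7
4 → 3 → 1 → 0: 2.7+3.4+7.5 = 13.6
4 → 3 → 8 → 0: 2.7+4.7+3.4 = 10.8
4 → 3 → 1 → 8 → 0: 2.7+3.4+0.9+3.4 = 10.4
The minimum is 10.4 kPa via 4 → 3 → 1 → 8 → 0.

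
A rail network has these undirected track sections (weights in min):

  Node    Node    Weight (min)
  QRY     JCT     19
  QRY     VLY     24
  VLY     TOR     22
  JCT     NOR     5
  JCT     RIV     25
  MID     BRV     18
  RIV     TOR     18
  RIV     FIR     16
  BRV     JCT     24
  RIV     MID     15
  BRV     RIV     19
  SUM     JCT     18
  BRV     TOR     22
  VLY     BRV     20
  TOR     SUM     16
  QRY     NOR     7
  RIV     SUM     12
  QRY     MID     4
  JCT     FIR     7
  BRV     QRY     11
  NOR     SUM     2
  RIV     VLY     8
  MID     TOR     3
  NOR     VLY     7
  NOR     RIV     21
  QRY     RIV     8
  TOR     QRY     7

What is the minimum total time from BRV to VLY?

20 min

Candidate routes:
BRV → QRY → NOR → VLY: 11+7+7 = 25
BRV → VLY: 20 = 20
The minimum is 20 min via BRV → VLY.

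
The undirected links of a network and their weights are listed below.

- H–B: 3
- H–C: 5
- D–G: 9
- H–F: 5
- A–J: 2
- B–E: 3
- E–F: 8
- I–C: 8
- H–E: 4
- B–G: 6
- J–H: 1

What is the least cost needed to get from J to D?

19

Candidate routes:
J–H–F–E–B–G–D: 1+5+8+3+6+9 = 32
J–H–B–G–D: 1+3+6+9 = 19
J–H–E–B–G–D: 1+4+3+6+9 = 23
The minimum is 19 via J–H–B–G–D.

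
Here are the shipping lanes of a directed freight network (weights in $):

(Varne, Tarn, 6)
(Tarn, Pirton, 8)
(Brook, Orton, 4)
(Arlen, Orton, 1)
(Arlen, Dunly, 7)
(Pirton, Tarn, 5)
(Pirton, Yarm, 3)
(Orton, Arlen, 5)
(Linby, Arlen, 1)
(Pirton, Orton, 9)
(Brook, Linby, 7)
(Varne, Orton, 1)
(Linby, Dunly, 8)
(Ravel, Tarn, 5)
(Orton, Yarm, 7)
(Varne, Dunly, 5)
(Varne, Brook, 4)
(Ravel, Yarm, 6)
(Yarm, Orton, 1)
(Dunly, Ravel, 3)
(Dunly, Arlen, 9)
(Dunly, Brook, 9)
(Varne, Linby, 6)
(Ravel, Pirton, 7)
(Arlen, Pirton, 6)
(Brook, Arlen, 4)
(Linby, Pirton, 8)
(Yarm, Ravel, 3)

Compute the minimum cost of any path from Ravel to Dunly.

Running Dijkstra from Ravel:
Ravel: 0
Tarn: 5  (via Ravel)
Yarm: 6  (via Ravel)
Orton: 7  (via Yarm)
Pirton: 7  (via Ravel)
Arlen: 12  (via Orton)
Dunly: 19  (via Arlen)
Shortest route: Ravel → Yarm → Orton → Arlen → Dunly = $19.

$19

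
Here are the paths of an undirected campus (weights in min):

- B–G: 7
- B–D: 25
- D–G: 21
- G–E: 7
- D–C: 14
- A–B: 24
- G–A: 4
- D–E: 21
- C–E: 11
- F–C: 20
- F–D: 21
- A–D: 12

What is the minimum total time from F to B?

Candidate routes:
F → D → G → B: 21+21+7 = 49
F → D → B: 21+25 = 46
F → C → E → G → B: 20+11+7+7 = 45
F → D → A → G → B: 21+12+4+7 = 44
Cheapest is F → D → A → G → B at 44 min.

44 min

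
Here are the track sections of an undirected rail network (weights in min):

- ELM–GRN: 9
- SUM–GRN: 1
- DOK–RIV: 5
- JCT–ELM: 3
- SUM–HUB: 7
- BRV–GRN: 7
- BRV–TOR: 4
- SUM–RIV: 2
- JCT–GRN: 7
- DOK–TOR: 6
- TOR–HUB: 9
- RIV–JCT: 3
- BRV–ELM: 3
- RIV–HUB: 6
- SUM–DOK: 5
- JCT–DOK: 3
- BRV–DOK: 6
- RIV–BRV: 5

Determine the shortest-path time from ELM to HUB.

12 min

Enumerating some paths:
ELM → BRV → RIV → HUB: 3+5+6 = 14
ELM → JCT → RIV → SUM → HUB: 3+3+2+7 = 15
ELM → JCT → RIV → HUB: 3+3+6 = 12
Cheapest is ELM → JCT → RIV → HUB at 12 min.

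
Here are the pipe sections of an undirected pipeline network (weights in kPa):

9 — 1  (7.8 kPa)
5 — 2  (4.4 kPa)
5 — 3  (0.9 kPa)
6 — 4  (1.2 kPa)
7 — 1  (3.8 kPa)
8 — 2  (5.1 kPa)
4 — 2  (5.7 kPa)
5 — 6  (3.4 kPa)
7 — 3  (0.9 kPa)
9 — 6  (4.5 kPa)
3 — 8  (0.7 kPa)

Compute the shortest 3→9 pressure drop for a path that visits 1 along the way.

12.5 kPa

Shortest 3→1: 3 → 7 → 1 = 4.7
Best 1 to 9: 1 → 9 costing 7.8
Total via 1: 4.7 + 7.8 = 12.5 kPa.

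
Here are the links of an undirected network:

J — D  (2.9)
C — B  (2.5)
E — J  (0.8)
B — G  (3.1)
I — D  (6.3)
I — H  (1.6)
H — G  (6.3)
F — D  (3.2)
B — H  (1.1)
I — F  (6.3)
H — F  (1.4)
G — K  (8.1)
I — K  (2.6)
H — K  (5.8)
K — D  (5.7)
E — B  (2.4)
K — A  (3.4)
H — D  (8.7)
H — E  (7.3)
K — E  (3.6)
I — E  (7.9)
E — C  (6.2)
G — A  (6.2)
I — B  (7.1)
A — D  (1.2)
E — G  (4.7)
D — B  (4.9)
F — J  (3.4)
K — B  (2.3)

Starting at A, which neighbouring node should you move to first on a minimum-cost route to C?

Compare a few routes:
A - K - B - C: 3.4+2.3+2.5 = 8.2
A - D - B - C: 1.2+4.9+2.5 = 8.6
The minimum is 8.2 via A - K - B - C.
So from A the first move is to K.

K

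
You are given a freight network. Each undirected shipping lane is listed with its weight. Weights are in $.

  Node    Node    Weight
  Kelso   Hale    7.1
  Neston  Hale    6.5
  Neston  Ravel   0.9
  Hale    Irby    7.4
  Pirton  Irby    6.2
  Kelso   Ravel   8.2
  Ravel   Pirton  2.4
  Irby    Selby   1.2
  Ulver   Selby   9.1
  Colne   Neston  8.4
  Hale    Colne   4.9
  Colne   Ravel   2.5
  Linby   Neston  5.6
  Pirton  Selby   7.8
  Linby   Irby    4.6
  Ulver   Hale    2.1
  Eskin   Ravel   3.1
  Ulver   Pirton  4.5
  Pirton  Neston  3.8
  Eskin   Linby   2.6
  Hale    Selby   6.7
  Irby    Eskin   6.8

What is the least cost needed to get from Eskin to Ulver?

$10

Compare a few routes:
Eskin → Ravel → Neston → Pirton → Ulver: 3.1+0.9+3.8+4.5 = 12.3
Eskin → Ravel → Pirton → Ulver: 3.1+2.4+4.5 = 10
Cheapest is Eskin → Ravel → Pirton → Ulver at $10.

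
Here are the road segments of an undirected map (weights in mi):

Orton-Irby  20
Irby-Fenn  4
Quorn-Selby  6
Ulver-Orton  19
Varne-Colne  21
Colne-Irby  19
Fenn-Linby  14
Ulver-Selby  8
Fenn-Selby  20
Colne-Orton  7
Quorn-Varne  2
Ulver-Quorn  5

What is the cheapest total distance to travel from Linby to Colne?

Compare a few routes:
Linby - Fenn - Irby - Orton - Colne: 14+4+20+7 = 45
Linby - Fenn - Irby - Colne: 14+4+19 = 37
The minimum is 37 mi via Linby - Fenn - Irby - Colne.

37 mi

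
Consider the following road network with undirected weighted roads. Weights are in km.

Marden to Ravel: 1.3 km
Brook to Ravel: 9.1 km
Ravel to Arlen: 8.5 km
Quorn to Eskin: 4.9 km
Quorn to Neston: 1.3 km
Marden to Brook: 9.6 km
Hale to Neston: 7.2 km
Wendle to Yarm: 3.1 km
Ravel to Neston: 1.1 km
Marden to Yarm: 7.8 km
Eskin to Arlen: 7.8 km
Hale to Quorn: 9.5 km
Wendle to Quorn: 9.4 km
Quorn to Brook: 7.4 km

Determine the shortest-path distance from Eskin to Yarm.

16.4 km

Running Dijkstra from Eskin:
Eskin: 0
Quorn: 4.9  (via Eskin)
Neston: 6.2  (via Quorn)
Ravel: 7.3  (via Neston)
Arlen: 7.8  (via Eskin)
Marden: 8.6  (via Ravel)
Brook: 12.3  (via Quorn)
Hale: 13.4  (via Neston)
Wendle: 14.3  (via Quorn)
Yarm: 16.4  (via Marden)
Shortest route: Eskin–Quorn–Neston–Ravel–Marden–Yarm = 16.4 km.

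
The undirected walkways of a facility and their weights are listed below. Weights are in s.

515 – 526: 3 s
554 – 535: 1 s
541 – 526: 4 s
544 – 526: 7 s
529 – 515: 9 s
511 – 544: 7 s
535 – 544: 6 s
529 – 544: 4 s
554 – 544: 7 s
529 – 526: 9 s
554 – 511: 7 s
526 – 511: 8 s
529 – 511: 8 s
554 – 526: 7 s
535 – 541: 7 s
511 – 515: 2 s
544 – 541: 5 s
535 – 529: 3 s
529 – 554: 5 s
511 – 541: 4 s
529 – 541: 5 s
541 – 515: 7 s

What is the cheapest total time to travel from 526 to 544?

7 s

Candidate routes:
526–544: 7 = 7
526–541–544: 4+5 = 9
526–515–511–544: 3+2+7 = 12
The minimum is 7 s via 526–544.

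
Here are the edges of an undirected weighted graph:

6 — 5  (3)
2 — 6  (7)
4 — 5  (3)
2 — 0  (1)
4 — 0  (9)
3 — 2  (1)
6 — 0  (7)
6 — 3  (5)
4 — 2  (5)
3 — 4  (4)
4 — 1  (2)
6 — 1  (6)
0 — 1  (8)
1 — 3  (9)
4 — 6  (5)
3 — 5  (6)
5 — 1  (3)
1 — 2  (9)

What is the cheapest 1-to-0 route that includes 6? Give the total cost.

Shortest 1→6: 1 → 6 = 6
Best 6 to 0: 6 → 0 costing 7
Total via 6: 6 + 7 = 13.

13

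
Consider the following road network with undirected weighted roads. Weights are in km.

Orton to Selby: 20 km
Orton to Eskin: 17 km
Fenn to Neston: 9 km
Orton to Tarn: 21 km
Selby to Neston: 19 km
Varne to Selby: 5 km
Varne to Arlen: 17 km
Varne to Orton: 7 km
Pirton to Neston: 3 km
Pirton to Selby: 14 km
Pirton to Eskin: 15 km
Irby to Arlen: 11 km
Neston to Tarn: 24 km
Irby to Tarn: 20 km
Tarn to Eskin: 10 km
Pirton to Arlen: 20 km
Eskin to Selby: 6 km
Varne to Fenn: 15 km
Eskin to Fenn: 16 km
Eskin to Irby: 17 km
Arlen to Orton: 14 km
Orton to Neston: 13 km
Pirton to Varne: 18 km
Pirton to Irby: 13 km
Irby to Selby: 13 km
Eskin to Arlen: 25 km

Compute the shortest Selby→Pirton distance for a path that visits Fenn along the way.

32 km

Shortest Selby→Fenn: Selby–Varne–Fenn = 20
Shortest Fenn→Pirton: Fenn–Neston–Pirton = 12
Total via Fenn: 20 + 12 = 32 km.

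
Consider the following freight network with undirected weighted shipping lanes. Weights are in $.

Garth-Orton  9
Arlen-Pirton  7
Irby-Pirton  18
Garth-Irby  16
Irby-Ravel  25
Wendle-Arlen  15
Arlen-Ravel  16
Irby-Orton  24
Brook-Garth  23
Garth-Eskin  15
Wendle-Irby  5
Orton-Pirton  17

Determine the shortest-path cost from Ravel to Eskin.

Compare a few routes:
Ravel → Irby → Garth → Eskin: 25+16+15 = 56
Ravel → Arlen → Pirton → Orton → Garth → Eskin: 16+7+17+9+15 = 64
Cheapest is Ravel → Irby → Garth → Eskin at $56.

$56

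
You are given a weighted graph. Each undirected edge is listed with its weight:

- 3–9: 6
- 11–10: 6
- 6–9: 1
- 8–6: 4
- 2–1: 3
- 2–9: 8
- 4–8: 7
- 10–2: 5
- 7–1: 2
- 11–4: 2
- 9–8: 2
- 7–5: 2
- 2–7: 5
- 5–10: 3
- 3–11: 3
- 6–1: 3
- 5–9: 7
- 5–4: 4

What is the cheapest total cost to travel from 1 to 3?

10

Settle nodes by increasing distance from 1:
1: 0
7: 2  (via 1)
2: 3  (via 1)
6: 3  (via 1)
5: 4  (via 7)
9: 4  (via 6)
8: 6  (via 9)
10: 7  (via 5)
4: 8  (via 5)
3: 10  (via 9)
Shortest route: 1–6–9–3 = 10.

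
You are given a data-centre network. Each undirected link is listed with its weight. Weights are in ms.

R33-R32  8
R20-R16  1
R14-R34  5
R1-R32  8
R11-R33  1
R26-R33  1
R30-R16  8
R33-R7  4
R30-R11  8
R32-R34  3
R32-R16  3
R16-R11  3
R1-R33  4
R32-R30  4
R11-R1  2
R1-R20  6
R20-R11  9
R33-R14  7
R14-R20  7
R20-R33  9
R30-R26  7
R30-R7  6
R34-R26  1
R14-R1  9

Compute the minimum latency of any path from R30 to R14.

12 ms

Candidate routes:
R30 → R26 → R33 → R14: 7+1+7 = 15
R30 → R32 → R34 → R14: 4+3+5 = 12
R30 → R26 → R34 → R14: 7+1+5 = 13
The minimum is 12 ms via R30 → R32 → R34 → R14.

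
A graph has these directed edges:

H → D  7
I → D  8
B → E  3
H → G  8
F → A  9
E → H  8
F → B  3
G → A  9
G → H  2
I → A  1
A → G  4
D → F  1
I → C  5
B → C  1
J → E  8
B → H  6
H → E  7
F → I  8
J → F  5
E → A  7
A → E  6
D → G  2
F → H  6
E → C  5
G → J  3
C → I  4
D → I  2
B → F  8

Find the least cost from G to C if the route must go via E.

Shortest G→E: G–H–E = 9
Best E to C: E–C costing 5
Total via E: 9 + 5 = 14.

14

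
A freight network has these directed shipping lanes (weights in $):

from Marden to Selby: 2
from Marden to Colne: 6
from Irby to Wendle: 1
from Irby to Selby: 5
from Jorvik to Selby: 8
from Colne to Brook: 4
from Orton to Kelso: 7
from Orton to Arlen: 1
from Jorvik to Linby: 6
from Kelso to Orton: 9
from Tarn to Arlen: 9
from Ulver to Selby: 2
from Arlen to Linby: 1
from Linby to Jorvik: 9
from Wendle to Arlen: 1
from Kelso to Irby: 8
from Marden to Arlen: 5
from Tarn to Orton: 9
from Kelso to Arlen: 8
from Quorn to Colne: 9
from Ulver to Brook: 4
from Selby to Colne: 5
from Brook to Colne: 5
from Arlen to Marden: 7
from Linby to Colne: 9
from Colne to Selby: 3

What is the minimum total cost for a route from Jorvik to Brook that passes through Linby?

$19

Best Jorvik to Linby: Jorvik → Linby costing 6
Shortest Linby→Brook: Linby → Colne → Brook = 13
Total via Linby: 6 + 13 = $19.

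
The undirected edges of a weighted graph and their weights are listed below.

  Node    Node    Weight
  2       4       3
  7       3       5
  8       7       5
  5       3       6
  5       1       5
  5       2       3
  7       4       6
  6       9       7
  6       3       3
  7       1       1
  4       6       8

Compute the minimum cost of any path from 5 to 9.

Running Dijkstra from 5:
5: 0
2: 3  (via 5)
1: 5  (via 5)
3: 6  (via 5)
4: 6  (via 2)
7: 6  (via 1)
6: 9  (via 3)
8: 11  (via 7)
9: 16  (via 6)
Shortest route: 5–3–6–9 = 16.

16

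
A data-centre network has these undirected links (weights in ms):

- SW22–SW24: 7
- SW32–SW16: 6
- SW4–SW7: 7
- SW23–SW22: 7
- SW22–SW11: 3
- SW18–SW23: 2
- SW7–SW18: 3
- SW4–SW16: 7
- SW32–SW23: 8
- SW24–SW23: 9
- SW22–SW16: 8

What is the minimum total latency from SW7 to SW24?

Enumerating some paths:
SW7–SW18–SW23–SW22–SW24: 3+2+7+7 = 19
SW7–SW4–SW16–SW22–SW24: 7+7+8+7 = 29
SW7–SW18–SW23–SW32–SW16–SW22–SW24: 3+2+8+6+8+7 = 34
SW7–SW18–SW23–SW24: 3+2+9 = 14
Cheapest is SW7–SW18–SW23–SW24 at 14 ms.

14 ms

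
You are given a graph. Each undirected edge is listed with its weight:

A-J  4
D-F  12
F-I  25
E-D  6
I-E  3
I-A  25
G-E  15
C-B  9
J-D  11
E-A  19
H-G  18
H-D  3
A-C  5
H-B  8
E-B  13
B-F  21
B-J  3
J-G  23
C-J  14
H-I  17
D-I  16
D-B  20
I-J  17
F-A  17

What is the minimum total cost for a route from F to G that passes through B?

Shortest F→B: F–B = 21
Shortest B→G: B–J–G = 26
Total via B: 21 + 26 = 47.

47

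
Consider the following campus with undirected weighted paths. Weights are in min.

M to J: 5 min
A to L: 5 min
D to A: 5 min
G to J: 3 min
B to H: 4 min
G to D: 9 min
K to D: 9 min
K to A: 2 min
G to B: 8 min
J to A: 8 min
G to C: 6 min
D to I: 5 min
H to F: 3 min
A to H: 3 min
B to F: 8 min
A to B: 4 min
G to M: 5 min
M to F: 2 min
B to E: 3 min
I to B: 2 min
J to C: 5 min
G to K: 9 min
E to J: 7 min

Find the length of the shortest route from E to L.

12 min

Shortest distances from E:
E: 0
B: 3  (via E)
I: 5  (via B)
A: 7  (via B)
H: 7  (via B)
J: 7  (via E)
K: 9  (via A)
D: 10  (via I)
F: 10  (via H)
G: 10  (via J)
C: 12  (via J)
L: 12  (via A)
Shortest route: E–B–A–L = 12 min.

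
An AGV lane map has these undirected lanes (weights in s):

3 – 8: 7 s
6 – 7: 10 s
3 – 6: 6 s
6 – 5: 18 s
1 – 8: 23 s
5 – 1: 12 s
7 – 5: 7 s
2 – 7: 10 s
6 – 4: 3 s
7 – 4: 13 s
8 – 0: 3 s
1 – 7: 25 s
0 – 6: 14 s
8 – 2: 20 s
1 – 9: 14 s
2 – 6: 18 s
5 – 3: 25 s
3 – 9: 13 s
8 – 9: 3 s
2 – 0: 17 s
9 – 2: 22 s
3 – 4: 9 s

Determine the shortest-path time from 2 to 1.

Shortest distances from 2:
2: 0
7: 10  (via 2)
0: 17  (via 2)
5: 17  (via 7)
6: 18  (via 2)
8: 20  (via 2)
4: 21  (via 6)
9: 22  (via 2)
3: 24  (via 6)
1: 29  (via 5)
Shortest route: 2–7–5–1 = 29 s.

29 s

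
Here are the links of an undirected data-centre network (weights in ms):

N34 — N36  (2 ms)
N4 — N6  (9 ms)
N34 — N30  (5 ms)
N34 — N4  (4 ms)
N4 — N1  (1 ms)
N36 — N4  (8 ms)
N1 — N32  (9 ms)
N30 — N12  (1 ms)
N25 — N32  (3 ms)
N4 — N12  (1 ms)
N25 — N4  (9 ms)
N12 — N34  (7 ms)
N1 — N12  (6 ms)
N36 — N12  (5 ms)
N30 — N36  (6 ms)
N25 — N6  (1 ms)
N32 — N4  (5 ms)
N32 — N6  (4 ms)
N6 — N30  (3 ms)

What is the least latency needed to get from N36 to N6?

Candidate routes:
N36 → N34 → N4 → N12 → N30 → N6: 2+4+1+1+3 = 11
N36 → N34 → N30 → N6: 2+5+3 = 10
N36 → N30 → N6: 6+3 = 9
N36 → N34 → N12 → N30 → N6: 2+7+1+3 = 13
The minimum is 9 ms via N36 → N30 → N6.

9 ms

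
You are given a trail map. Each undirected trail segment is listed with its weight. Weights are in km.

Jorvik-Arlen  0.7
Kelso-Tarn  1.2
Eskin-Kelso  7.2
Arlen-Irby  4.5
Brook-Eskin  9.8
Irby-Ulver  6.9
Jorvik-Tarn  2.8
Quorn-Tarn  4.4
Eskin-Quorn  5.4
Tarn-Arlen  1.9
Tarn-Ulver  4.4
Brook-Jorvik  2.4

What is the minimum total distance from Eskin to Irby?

14.8 km

Enumerating some paths:
Eskin - Brook - Jorvik - Arlen - Irby: 9.8+2.4+0.7+4.5 = 17.4
Eskin - Kelso - Tarn - Arlen - Irby: 7.2+1.2+1.9+4.5 = 14.8
Eskin - Quorn - Tarn - Arlen - Irby: 5.4+4.4+1.9+4.5 = 16.2
Eskin - Kelso - Tarn - Jorvik - Arlen - Irby: 7.2+1.2+2.8+0.7+4.5 = 16.4
Cheapest is Eskin - Kelso - Tarn - Arlen - Irby at 14.8 km.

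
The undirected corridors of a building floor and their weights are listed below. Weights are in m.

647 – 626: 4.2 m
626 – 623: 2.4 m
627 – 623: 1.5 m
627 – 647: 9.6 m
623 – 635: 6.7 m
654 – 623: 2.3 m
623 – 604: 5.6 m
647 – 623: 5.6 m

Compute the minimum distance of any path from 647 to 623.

Enumerating some paths:
647 - 626 - 623: 4.2+2.4 = 6.6
647 - 623: 5.6 = 5.6
The minimum is 5.6 m via 647 - 623.

5.6 m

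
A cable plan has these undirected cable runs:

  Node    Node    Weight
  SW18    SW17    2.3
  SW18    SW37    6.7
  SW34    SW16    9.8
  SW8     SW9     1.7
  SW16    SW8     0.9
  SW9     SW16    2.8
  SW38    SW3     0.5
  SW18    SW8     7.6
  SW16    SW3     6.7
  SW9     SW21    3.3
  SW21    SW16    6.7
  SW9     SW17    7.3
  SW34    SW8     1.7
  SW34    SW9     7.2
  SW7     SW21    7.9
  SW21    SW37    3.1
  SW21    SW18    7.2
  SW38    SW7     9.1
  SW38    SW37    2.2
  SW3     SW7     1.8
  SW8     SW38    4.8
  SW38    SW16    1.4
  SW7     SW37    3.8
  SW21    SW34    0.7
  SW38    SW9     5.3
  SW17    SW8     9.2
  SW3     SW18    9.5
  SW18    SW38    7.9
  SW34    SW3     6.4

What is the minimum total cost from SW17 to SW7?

12.5

Candidate routes:
SW17 - SW18 - SW37 - SW7: 2.3+6.7+3.8 = 12.8
SW17 - SW18 - SW37 - SW38 - SW3 - SW7: 2.3+6.7+2.2+0.5+1.8 = 13.5
SW17 - SW18 - SW3 - SW7: 2.3+9.5+1.8 = 13.6
SW17 - SW18 - SW38 - SW3 - SW7: 2.3+7.9+0.5+1.8 = 12.5
Cheapest is SW17 - SW18 - SW38 - SW3 - SW7 at 12.5.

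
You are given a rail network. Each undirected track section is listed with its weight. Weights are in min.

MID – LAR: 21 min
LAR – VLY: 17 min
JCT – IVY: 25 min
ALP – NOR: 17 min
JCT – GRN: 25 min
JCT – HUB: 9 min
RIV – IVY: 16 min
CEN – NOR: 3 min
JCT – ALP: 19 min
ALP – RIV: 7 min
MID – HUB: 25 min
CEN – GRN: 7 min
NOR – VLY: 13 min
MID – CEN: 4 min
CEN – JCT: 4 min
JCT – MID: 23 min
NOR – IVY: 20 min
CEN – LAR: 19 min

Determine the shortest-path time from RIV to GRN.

34 min

Settle nodes by increasing distance from RIV:
RIV: 0
ALP: 7  (via RIV)
IVY: 16  (via RIV)
NOR: 24  (via ALP)
JCT: 26  (via ALP)
CEN: 27  (via NOR)
MID: 31  (via CEN)
GRN: 34  (via CEN)
Shortest route: RIV–ALP–NOR–CEN–GRN = 34 min.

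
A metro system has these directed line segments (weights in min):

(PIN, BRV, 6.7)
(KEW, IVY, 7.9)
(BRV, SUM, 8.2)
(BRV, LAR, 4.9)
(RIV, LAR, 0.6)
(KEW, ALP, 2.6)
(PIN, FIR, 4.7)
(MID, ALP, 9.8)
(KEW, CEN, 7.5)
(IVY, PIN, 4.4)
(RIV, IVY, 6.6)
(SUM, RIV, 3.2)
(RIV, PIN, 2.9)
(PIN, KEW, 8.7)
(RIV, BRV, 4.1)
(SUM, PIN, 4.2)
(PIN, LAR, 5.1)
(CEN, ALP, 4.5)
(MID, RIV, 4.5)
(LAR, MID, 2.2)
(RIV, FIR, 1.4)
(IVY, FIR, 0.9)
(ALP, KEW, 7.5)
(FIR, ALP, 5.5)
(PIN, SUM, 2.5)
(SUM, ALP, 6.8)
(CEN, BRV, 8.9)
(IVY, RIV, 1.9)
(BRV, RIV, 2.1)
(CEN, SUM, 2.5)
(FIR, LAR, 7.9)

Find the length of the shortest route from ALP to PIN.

19.8 min

Running Dijkstra from ALP:
ALP: 0
KEW: 7.5  (via ALP)
CEN: 15  (via KEW)
IVY: 15.4  (via KEW)
FIR: 16.3  (via IVY)
RIV: 17.3  (via IVY)
SUM: 17.5  (via CEN)
LAR: 17.9  (via RIV)
PIN: 19.8  (via IVY)
Shortest route: ALP–KEW–IVY–PIN = 19.8 min.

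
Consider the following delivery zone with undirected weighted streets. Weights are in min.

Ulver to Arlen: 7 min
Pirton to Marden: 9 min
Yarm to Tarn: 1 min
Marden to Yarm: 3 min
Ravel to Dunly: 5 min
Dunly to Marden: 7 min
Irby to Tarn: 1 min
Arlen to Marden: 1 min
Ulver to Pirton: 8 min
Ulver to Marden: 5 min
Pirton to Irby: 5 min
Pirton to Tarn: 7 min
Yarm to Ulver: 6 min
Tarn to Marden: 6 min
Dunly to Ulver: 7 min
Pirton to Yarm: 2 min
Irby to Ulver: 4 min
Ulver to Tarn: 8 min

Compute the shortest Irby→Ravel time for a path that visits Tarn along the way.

Shortest Irby→Tarn: Irby → Tarn = 1
Best Tarn to Ravel: Tarn → Yarm → Marden → Dunly → Ravel costing 16
Total via Tarn: 1 + 16 = 17 min.

17 min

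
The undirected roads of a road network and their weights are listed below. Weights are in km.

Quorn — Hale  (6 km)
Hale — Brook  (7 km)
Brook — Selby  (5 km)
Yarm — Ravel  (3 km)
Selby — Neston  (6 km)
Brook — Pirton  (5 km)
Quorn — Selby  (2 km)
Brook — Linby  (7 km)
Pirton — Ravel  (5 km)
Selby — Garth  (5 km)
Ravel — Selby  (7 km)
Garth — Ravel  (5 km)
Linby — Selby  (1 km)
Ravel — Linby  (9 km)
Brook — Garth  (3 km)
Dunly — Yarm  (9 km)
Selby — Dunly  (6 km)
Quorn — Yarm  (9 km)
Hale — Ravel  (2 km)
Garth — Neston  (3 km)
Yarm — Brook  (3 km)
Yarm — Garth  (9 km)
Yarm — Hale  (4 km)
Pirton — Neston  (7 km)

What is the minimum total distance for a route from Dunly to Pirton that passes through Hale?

20 km

Shortest Dunly→Hale: Dunly–Yarm–Hale = 13
Shortest Hale→Pirton: Hale–Ravel–Pirton = 7
Total via Hale: 13 + 7 = 20 km.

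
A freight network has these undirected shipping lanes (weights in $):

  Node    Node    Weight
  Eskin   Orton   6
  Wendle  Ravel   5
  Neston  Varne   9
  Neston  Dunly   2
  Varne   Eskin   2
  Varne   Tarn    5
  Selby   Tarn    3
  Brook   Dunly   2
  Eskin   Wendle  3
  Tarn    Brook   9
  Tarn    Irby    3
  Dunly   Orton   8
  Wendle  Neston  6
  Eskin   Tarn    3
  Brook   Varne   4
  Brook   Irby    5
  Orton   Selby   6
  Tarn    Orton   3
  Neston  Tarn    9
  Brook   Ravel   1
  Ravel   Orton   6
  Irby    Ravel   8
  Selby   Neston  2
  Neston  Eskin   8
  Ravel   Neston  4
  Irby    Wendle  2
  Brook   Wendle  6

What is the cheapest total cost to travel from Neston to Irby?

Running Dijkstra from Neston:
Neston: 0
Selby: 2  (via Neston)
Dunly: 2  (via Neston)
Ravel: 4  (via Neston)
Brook: 4  (via Dunly)
Tarn: 5  (via Selby)
Wendle: 6  (via Neston)
Irby: 8  (via Tarn)
Shortest route: Neston–Selby–Tarn–Irby = $8.

$8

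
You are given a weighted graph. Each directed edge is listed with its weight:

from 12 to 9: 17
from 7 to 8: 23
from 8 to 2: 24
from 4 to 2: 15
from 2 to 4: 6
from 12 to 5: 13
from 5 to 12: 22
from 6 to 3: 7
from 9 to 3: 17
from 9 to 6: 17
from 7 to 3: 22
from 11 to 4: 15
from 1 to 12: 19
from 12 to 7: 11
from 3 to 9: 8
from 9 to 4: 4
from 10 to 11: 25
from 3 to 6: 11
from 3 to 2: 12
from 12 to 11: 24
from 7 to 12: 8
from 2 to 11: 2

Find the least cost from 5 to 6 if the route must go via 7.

66

Best 5 to 7: 5 → 12 → 7 costing 33
Shortest 7→6: 7 → 3 → 6 = 33
Total via 7: 33 + 33 = 66.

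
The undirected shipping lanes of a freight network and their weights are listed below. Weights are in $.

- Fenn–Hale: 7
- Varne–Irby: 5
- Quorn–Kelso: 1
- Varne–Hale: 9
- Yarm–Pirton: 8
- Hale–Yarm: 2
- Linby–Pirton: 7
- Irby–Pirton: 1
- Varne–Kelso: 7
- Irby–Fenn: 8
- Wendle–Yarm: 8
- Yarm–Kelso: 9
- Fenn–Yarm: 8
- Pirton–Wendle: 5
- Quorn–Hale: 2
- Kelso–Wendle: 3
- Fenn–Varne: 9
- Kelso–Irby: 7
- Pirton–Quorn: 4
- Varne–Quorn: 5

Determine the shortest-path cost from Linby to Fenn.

Enumerating some paths:
Linby → Pirton → Irby → Fenn: 7+1+8 = 16
Linby → Pirton → Quorn → Hale → Fenn: 7+4+2+7 = 20
Cheapest is Linby → Pirton → Irby → Fenn at $16.

$16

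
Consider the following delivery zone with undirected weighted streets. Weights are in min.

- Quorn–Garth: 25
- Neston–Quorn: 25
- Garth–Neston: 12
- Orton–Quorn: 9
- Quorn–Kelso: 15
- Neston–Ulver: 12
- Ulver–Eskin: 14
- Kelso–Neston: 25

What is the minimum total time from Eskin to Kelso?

Running Dijkstra from Eskin:
Eskin: 0
Ulver: 14  (via Eskin)
Neston: 26  (via Ulver)
Garth: 38  (via Neston)
Quorn: 51  (via Neston)
Kelso: 51  (via Neston)
Shortest route: Eskin–Ulver–Neston–Kelso = 51 min.

51 min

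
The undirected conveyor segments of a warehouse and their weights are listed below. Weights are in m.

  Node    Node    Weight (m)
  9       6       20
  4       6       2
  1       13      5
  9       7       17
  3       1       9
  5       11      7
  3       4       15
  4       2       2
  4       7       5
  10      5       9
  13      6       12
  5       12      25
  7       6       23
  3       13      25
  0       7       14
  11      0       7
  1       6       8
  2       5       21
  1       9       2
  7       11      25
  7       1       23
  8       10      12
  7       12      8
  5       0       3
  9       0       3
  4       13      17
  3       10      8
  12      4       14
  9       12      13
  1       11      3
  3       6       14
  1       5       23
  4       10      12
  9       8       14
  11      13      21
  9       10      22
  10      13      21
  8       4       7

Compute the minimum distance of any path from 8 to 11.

19 m

Candidate routes:
8 - 9 - 1 - 11: 14+2+3 = 19
8 - 4 - 6 - 1 - 11: 7+2+8+3 = 20
The minimum is 19 m via 8 - 9 - 1 - 11.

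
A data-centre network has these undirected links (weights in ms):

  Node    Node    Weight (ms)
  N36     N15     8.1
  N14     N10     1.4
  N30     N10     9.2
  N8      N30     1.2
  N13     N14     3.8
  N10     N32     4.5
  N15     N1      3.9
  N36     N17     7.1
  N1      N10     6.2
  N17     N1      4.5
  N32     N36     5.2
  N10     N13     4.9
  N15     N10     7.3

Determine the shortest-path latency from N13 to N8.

Candidate routes:
N13 - N10 - N30 - N8: 4.9+9.2+1.2 = 15.3
N13 - N14 - N10 - N30 - N8: 3.8+1.4+9.2+1.2 = 15.6
The minimum is 15.3 ms via N13 - N10 - N30 - N8.

15.3 ms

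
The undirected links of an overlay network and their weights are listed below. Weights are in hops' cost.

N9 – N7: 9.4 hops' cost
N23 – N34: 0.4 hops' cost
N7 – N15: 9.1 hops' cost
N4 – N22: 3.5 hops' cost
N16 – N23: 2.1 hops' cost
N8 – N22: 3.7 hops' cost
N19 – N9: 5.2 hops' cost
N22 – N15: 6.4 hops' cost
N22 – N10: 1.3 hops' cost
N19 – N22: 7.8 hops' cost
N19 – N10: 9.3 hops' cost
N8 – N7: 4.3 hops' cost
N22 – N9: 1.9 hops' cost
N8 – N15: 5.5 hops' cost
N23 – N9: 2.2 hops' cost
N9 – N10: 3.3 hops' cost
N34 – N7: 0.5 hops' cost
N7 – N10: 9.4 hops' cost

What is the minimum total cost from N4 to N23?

7.6 hops' cost

Running Dijkstra from N4:
N4: 0
N22: 3.5  (via N4)
N10: 4.8  (via N22)
N9: 5.4  (via N22)
N8: 7.2  (via N22)
N23: 7.6  (via N9)
Shortest route: N4–N22–N9–N23 = 7.6 hops' cost.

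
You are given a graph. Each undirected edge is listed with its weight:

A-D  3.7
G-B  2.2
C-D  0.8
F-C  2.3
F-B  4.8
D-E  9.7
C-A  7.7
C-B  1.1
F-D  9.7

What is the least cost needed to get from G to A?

Enumerating some paths:
G → B → C → D → A: 2.2+1.1+0.8+3.7 = 7.8
G → B → F → C → A: 2.2+4.8+2.3+7.7 = 17
G → B → F → C → D → A: 2.2+4.8+2.3+0.8+3.7 = 13.8
G → B → C → A: 2.2+1.1+7.7 = 11
The minimum is 7.8 via G → B → C → D → A.

7.8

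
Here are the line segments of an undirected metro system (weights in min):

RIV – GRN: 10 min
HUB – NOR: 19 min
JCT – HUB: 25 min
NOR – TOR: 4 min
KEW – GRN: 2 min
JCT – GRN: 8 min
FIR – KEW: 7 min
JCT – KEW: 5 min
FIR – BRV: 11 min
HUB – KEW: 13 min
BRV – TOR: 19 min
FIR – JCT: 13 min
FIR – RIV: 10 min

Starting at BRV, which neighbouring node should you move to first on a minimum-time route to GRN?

FIR

Candidate routes:
BRV - FIR - RIV - GRN: 11+10+10 = 31
BRV - FIR - KEW - JCT - GRN: 11+7+5+8 = 31
BRV - FIR - KEW - GRN: 11+7+2 = 20
BRV - FIR - JCT - KEW - GRN: 11+13+5+2 = 31
Cheapest is BRV - FIR - KEW - GRN at 20 min.
So from BRV the first move is to FIR.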